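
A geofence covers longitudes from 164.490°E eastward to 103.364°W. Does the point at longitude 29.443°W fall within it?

No

Band width going east from +164.490° to -103.364°: ((-103.364 − 164.490) mod 360) = 92.146°.
Offset of -29.443° east of the west edge: ((-29.443 − 164.490) mod 360) = 166.067°.
166.067° > 92.146° ⇒ outside.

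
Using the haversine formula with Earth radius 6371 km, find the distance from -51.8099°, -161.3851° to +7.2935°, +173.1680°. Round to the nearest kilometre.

Δλ = 173.1680 − -161.3851 = 334.5531°; wrapped into (−180°, 180°]: -25.4469°.
Δφ = 7.2935 − -51.8099 = 59.1034°.
a = sin²(Δφ/2) + cos φ₁ · cos φ₂ · sin²(Δλ/2) = 0.273003.
c = 2·atan2(√a, √(1−a)) = 1.09955 rad → d = 6371·c ≈ 7005.26 km.

7005 km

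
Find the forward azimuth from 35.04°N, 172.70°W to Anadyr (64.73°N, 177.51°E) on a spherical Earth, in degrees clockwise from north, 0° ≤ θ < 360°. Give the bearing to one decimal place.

Δλ = 177.51 − -172.70 = 350.21°; wrapped into (−180°, 180°]: -9.79°.
θ = atan2( sin Δλ · cos φ₂ , cos φ₁ · sin φ₂ − sin φ₁ · cos φ₂ · cos Δλ )
  = atan2(-0.07259, 0.49888) = -8.278° → normalised to [0°, 360°): 351.722°.

351.7°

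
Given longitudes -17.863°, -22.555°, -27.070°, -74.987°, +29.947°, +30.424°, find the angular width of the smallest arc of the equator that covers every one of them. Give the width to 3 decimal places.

Sort the longitudes: -74.987°, -27.070°, -22.555°, -17.863°, +29.947°, +30.424°.
Eastward gaps between consecutive values (wrapping around): 47.917°, 4.515°, 4.692°, 47.810°, 0.477°, 254.589°.
Largest gap = 254.589° ⇒ minimal covering band is its complement: 360° − 254.589° = 105.411°.
Band runs from -74.987° eastward to +30.424°.

105.411°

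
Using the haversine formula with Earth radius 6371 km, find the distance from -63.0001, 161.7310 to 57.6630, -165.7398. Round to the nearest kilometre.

Δλ = -165.7398 − 161.7310 = -327.4708°; wrapped into (−180°, 180°]: 32.5292°.
Δφ = 57.6630 − -63.0001 = 120.6631°.
a = sin²(Δφ/2) + cos φ₁ · cos φ₂ · sin²(Δλ/2) = 0.774043.
c = 2·atan2(√a, √(1−a)) = 2.15087 rad → d = 6371·c ≈ 13703.20 km.

13703 km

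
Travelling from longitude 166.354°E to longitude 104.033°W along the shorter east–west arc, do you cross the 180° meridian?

Naïve |-104.033 − 166.354| = 270.387° > 180°, so the shorter arc goes the other way round — across 180°.
Signed shortest Δλ = ((-104.033 − 166.354 + 180) mod 360) − 180 = 89.613°.
Going east by 89.613° from +166.354° passes through 180° before reaching -104.033°.

Yes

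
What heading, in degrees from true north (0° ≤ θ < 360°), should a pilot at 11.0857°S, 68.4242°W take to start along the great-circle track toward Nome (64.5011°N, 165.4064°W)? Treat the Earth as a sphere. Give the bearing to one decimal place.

334.0°

Δλ = -165.4064 − -68.4242 = -96.9822°.
θ = atan2( sin Δλ · cos φ₂ , cos φ₁ · sin φ₂ − sin φ₁ · cos φ₂ · cos Δλ )
  = atan2(-0.42730, 0.87569) = -26.011° → normalised to [0°, 360°): 333.989°.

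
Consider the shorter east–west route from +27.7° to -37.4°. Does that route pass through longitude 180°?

Signed shortest Δλ = ((-37.4 − 27.7 + 180) mod 360) − 180 = -65.1°.
Going west by 65.1° from +27.7° reaches -37.4° without touching 180°.

No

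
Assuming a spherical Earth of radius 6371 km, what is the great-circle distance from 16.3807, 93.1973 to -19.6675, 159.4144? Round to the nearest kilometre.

8270 km

Δλ = 159.4144 − 93.1973 = 66.2171°.
Δφ = -19.6675 − 16.3807 = -36.0482°.
a = sin²(Δφ/2) + cos φ₁ · cos φ₂ · sin²(Δλ/2) = 0.365292.
c = 2·atan2(√a, √(1−a)) = 1.29801 rad → d = 6371·c ≈ 8269.62 km.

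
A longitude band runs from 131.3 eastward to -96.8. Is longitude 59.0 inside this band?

No

Band width going east from +131.3° to -96.8°: ((-96.8 − 131.3) mod 360) = 131.9°.
Offset of +59.0° east of the west edge: ((59.0 − 131.3) mod 360) = 287.7°.
287.7° > 131.9° ⇒ outside.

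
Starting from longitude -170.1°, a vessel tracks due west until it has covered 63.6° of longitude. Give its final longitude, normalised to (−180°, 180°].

Start at -170.1°; shift −63.6° → -233.7°.
-233.7° lies outside (−180°, 180°]; add 360° → +126.3°.

+126.3°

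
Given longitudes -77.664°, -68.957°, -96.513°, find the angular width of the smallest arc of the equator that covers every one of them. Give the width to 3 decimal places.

27.556°

Sort the longitudes: -96.513°, -77.664°, -68.957°.
Eastward gaps between consecutive values (wrapping around): 18.849°, 8.707°, 332.444°.
Largest gap = 332.444° ⇒ minimal covering band is its complement: 360° − 332.444° = 27.556°.
Band runs from -96.513° eastward to -68.957°.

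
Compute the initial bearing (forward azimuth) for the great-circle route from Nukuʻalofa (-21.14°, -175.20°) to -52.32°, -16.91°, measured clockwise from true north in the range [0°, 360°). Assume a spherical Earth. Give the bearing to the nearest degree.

167°

Δλ = -16.91 − -175.20 = 158.29°.
θ = atan2( sin Δλ · cos φ₂ , cos φ₁ · sin φ₂ − sin φ₁ · cos φ₂ · cos Δλ )
  = atan2(0.22611, -0.94298) = 166.516° → normalised to [0°, 360°): 166.516°.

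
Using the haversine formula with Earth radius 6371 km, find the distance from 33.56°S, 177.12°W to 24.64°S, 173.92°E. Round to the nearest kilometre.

1318 km

Δλ = 173.92 − -177.12 = 351.04°; wrapped into (−180°, 180°]: -8.96°.
Δφ = -24.64 − -33.56 = 8.92°.
a = sin²(Δφ/2) + cos φ₁ · cos φ₂ · sin²(Δλ/2) = 0.010668.
c = 2·atan2(√a, √(1−a)) = 0.20695 rad → d = 6371·c ≈ 1318.45 km.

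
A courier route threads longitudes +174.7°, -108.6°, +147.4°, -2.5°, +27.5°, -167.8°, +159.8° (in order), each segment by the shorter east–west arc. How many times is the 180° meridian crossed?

4

Leg 1: +174.7° → -108.6°, shortest Δλ = 76.7° (east) — crosses 180°.
Leg 2: -108.6° → +147.4°, shortest Δλ = -104.0° (west) — crosses 180°.
Leg 3: +147.4° → -2.5°, shortest Δλ = -149.9° (west) — does not cross 180°.
Leg 4: -2.5° → +27.5°, shortest Δλ = 30.0° (east) — does not cross 180°.
Leg 5: +27.5° → -167.8°, shortest Δλ = 164.7° (east) — crosses 180°.
Leg 6: -167.8° → +159.8°, shortest Δλ = -32.4° (west) — crosses 180°.
Total crossings: 4.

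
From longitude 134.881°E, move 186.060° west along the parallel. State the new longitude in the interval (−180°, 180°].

Start at +134.881°; shift −186.060° → -51.179°.
-51.179° already lies in (−180°, 180°].

51.179°W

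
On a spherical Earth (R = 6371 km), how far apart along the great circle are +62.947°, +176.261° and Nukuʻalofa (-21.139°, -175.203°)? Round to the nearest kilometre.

Δλ = -175.203 − 176.261 = -351.464°; wrapped into (−180°, 180°]: 8.536°.
Δφ = -21.139 − 62.947 = -84.086°.
a = sin²(Δφ/2) + cos φ₁ · cos φ₂ · sin²(Δλ/2) = 0.450832.
c = 2·atan2(√a, √(1−a)) = 1.47230 rad → d = 6371·c ≈ 9380.03 km.

9380 km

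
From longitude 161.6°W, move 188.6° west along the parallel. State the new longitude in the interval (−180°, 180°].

Start at -161.6°; shift −188.6° → -350.2°.
-350.2° lies outside (−180°, 180°]; add 360° → +9.8°.

9.8°E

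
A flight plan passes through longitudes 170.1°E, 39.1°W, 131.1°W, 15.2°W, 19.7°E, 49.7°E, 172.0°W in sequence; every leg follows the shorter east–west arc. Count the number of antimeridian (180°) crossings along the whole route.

2

Leg 1: +170.1° → -39.1°, shortest Δλ = 150.8° (east) — crosses 180°.
Leg 2: -39.1° → -131.1°, shortest Δλ = -92.0° (west) — does not cross 180°.
Leg 3: -131.1° → -15.2°, shortest Δλ = 115.9° (east) — does not cross 180°.
Leg 4: -15.2° → +19.7°, shortest Δλ = 34.9° (east) — does not cross 180°.
Leg 5: +19.7° → +49.7°, shortest Δλ = 30.0° (east) — does not cross 180°.
Leg 6: +49.7° → -172.0°, shortest Δλ = 138.3° (east) — crosses 180°.
Total crossings: 2.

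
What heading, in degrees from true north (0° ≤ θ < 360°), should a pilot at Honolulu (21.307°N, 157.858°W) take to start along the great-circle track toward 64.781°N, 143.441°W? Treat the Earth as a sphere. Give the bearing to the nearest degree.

9°

Δλ = -143.441 − -157.858 = 14.417°.
θ = atan2( sin Δλ · cos φ₂ , cos φ₁ · sin φ₂ − sin φ₁ · cos φ₂ · cos Δλ )
  = atan2(0.10608, 0.69290) = 8.704° → normalised to [0°, 360°): 8.704°.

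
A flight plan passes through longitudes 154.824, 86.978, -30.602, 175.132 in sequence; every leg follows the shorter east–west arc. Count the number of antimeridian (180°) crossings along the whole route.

Leg 1: +154.824° → +86.978°, shortest Δλ = -67.846° (west) — does not cross 180°.
Leg 2: +86.978° → -30.602°, shortest Δλ = -117.58° (west) — does not cross 180°.
Leg 3: -30.602° → +175.132°, shortest Δλ = -154.266° (west) — crosses 180°.
Total crossings: 1.

1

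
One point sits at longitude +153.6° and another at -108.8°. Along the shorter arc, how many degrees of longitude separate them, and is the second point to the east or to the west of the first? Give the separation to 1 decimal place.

97.6° east

Raw difference: -108.8 − 153.6 = -262.4°.
Normalise into (−180°, 180°]: -262.4° + 360° = 97.6°.
Positive ⇒ the second point lies to the east; separation 97.6°.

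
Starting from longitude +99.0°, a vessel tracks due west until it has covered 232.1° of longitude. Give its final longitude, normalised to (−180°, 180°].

-133.1°

Start at +99.0°; shift −232.1° → -133.1°.
-133.1° already lies in (−180°, 180°].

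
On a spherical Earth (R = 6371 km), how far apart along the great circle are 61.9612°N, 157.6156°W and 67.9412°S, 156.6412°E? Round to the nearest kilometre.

14902 km

Δλ = 156.6412 − -157.6156 = 314.2568°; wrapped into (−180°, 180°]: -45.7432°.
Δφ = -67.9412 − 61.9612 = -129.9024°.
a = sin²(Δφ/2) + cos φ₁ · cos φ₂ · sin²(Δλ/2) = 0.847409.
c = 2·atan2(√a, √(1−a)) = 2.33896 rad → d = 6371·c ≈ 14901.54 km.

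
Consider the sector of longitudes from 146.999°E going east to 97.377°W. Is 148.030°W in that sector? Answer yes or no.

Band width going east from +146.999° to -97.377°: ((-97.377 − 146.999) mod 360) = 115.624°.
Offset of -148.030° east of the west edge: ((-148.030 − 146.999) mod 360) = 64.971°.
64.971° ≤ 115.624° ⇒ inside.

Yes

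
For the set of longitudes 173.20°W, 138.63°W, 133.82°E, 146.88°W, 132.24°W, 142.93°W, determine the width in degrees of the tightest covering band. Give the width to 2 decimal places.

Sort the longitudes: -173.20°, -146.88°, -142.93°, -138.63°, -132.24°, +133.82°.
Eastward gaps between consecutive values (wrapping around): 26.32°, 3.95°, 4.30°, 6.39°, 266.06°, 52.98°.
Largest gap = 266.06° ⇒ minimal covering band is its complement: 360° − 266.06° = 93.94°.
Band runs from +133.82° eastward to -132.24°, crossing the antimeridian.

93.94°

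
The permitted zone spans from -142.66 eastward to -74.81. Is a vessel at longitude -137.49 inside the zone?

Yes

Band width going east from -142.66° to -74.81°: ((-74.81 − -142.66) mod 360) = 67.85°.
Offset of -137.49° east of the west edge: ((-137.49 − -142.66) mod 360) = 5.17°.
5.17° ≤ 67.85° ⇒ inside.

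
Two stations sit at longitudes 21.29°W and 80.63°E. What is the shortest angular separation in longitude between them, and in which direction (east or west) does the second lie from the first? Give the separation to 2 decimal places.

Raw difference: 80.63 − -21.29 = 101.92°.
Normalise into (−180°, 180°]: 101.92° stays 101.92°.
Positive ⇒ the second point lies to the east; separation 101.92°.

101.92° east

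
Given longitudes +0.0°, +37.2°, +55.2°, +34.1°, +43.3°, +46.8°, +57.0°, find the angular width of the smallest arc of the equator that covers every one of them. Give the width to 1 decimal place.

57.0°

Sort the longitudes: +0.0°, +34.1°, +37.2°, +43.3°, +46.8°, +55.2°, +57.0°.
Eastward gaps between consecutive values (wrapping around): 34.1°, 3.1°, 6.1°, 3.5°, 8.4°, 1.8°, 303.0°.
Largest gap = 303.0° ⇒ minimal covering band is its complement: 360° − 303.0° = 57.0°.
Band runs from +0.0° eastward to +57.0°.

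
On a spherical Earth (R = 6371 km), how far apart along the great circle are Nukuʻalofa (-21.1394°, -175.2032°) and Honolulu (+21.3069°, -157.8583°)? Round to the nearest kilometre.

Δλ = -157.8583 − -175.2032 = 17.3449°.
Δφ = 21.3069 − -21.1394 = 42.4463°.
a = sin²(Δφ/2) + cos φ₁ · cos φ₂ · sin²(Δλ/2) = 0.150802.
c = 2·atan2(√a, √(1−a)) = 0.79764 rad → d = 6371·c ≈ 5081.77 km.

5082 km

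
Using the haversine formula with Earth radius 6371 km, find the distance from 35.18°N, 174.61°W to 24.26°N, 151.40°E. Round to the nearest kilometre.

Δλ = 151.40 − -174.61 = 326.01°; wrapped into (−180°, 180°]: -33.99°.
Δφ = 24.26 − 35.18 = -10.92°.
a = sin²(Δφ/2) + cos φ₁ · cos φ₂ · sin²(Δλ/2) = 0.072715.
c = 2·atan2(√a, √(1−a)) = 0.54607 rad → d = 6371·c ≈ 3479.04 km.

3479 km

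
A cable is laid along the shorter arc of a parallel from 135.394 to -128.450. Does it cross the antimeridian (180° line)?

Yes

Naïve |-128.450 − 135.394| = 263.844° > 180°, so the shorter arc goes the other way round — across 180°.
Signed shortest Δλ = ((-128.450 − 135.394 + 180) mod 360) − 180 = 96.156°.
Going east by 96.156° from +135.394° passes through 180° before reaching -128.450°.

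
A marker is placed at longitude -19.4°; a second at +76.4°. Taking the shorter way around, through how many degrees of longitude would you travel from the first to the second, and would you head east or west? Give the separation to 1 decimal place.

95.8° east

Raw difference: 76.4 − -19.4 = 95.8°.
Normalise into (−180°, 180°]: 95.8° stays 95.8°.
Positive ⇒ the second point lies to the east; separation 95.8°.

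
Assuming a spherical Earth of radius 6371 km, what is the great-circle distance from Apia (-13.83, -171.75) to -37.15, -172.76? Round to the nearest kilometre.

Δλ = -172.76 − -171.75 = -1.01°.
Δφ = -37.15 − -13.83 = -23.32°.
a = sin²(Δφ/2) + cos φ₁ · cos φ₂ · sin²(Δλ/2) = 0.040906.
c = 2·atan2(√a, √(1−a)) = 0.40731 rad → d = 6371·c ≈ 2595.00 km.

2595 km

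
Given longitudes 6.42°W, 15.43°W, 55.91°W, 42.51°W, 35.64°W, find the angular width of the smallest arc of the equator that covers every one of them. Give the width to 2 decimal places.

Sort the longitudes: -55.91°, -42.51°, -35.64°, -15.43°, -6.42°.
Eastward gaps between consecutive values (wrapping around): 13.40°, 6.87°, 20.21°, 9.01°, 310.51°.
Largest gap = 310.51° ⇒ minimal covering band is its complement: 360° − 310.51° = 49.49°.
Band runs from -55.91° eastward to -6.42°.

49.49°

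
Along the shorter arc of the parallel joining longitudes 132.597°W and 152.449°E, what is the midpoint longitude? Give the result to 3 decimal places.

Signed shortest Δλ from -132.597° to +152.449° is -74.954°.
Midpoint longitude = -132.597° + (-74.954°)/2 = -132.597° − 37.477° = -170.074°.
(The naïve average (-132.597 + +152.449)/2 = 9.926° is on the wrong side of the globe.)

170.074°W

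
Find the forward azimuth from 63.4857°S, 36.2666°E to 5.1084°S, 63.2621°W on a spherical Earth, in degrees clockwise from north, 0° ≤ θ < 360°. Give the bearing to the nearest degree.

259°

Δλ = -63.2621 − 36.2666 = -99.5287°.
θ = atan2( sin Δλ · cos φ₂ , cos φ₁ · sin φ₂ − sin φ₁ · cos φ₂ · cos Δλ )
  = atan2(-0.98229, -0.18729) = -100.795° → normalised to [0°, 360°): 259.205°.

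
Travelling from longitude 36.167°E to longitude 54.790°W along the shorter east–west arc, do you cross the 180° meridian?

Signed shortest Δλ = ((-54.790 − 36.167 + 180) mod 360) − 180 = -90.957°.
Going west by 90.957° from +36.167° reaches -54.790° without touching 180°.

No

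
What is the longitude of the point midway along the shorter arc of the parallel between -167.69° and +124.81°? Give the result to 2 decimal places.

Signed shortest Δλ from -167.69° to +124.81° is -67.50°.
Midpoint longitude = -167.69° + (-67.50°)/2 = -167.69° − 33.75° = -201.44°.
Normalise into (−180°, 180°]: +158.56°.
(The naïve average (-167.69 + +124.81)/2 = -21.44° is on the wrong side of the globe.)

+158.56°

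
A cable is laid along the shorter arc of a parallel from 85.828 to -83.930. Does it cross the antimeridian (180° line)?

Signed shortest Δλ = ((-83.930 − 85.828 + 180) mod 360) − 180 = -169.758°.
Going west by 169.758° from +85.828° reaches -83.930° without touching 180°.

No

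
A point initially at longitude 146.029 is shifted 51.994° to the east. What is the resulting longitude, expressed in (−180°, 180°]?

-161.977°

Start at +146.029°; shift +51.994° → +198.023°.
+198.023° lies outside (−180°, 180°]; subtract 360° → -161.977°.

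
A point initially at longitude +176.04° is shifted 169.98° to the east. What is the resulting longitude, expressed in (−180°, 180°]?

Start at +176.04°; shift +169.98° → +346.02°.
+346.02° lies outside (−180°, 180°]; subtract 360° → -13.98°.

-13.98°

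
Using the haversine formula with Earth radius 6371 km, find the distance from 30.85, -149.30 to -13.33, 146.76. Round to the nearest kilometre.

8406 km

Δλ = 146.76 − -149.30 = 296.06°; wrapped into (−180°, 180°]: -63.94°.
Δφ = -13.33 − 30.85 = -44.18°.
a = sin²(Δφ/2) + cos φ₁ · cos φ₂ · sin²(Δλ/2) = 0.375618.
c = 2·atan2(√a, √(1−a)) = 1.31939 rad → d = 6371·c ≈ 8405.84 km.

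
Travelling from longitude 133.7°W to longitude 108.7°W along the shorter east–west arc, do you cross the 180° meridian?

No

Signed shortest Δλ = ((-108.7 − -133.7 + 180) mod 360) − 180 = 25.0°.
Going east by 25.0° from -133.7° reaches -108.7° without touching 180°.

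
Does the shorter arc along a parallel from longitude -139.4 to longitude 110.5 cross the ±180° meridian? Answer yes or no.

Yes

Naïve |110.5 − -139.4| = 249.9° > 180°, so the shorter arc goes the other way round — across 180°.
Signed shortest Δλ = ((110.5 − -139.4 + 180) mod 360) − 180 = -110.1°.
Going west by 110.1° from -139.4° passes through 180° before reaching +110.5°.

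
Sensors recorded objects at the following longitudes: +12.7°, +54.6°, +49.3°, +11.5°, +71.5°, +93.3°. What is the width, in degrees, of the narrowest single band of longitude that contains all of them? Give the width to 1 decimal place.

81.8°

Sort the longitudes: +11.5°, +12.7°, +49.3°, +54.6°, +71.5°, +93.3°.
Eastward gaps between consecutive values (wrapping around): 1.2°, 36.6°, 5.3°, 16.9°, 21.8°, 278.2°.
Largest gap = 278.2° ⇒ minimal covering band is its complement: 360° − 278.2° = 81.8°.
Band runs from +11.5° eastward to +93.3°.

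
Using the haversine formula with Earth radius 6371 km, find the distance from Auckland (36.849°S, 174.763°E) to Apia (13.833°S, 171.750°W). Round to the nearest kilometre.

Δλ = -171.750 − 174.763 = -346.513°; wrapped into (−180°, 180°]: 13.487°.
Δφ = -13.833 − -36.849 = 23.016°.
a = sin²(Δφ/2) + cos φ₁ · cos φ₂ · sin²(Δλ/2) = 0.050516.
c = 2·atan2(√a, √(1−a)) = 0.45339 rad → d = 6371·c ≈ 2888.54 km.

2889 km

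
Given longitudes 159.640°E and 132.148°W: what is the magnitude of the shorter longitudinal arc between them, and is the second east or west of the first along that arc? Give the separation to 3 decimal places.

68.212° east

Raw difference: -132.148 − 159.640 = -291.788°.
Normalise into (−180°, 180°]: -291.788° + 360° = 68.212°.
Positive ⇒ the second point lies to the east; separation 68.212°.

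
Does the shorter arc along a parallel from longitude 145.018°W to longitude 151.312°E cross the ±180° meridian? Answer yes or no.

Naïve |151.312 − -145.018| = 296.33° > 180°, so the shorter arc goes the other way round — across 180°.
Signed shortest Δλ = ((151.312 − -145.018 + 180) mod 360) − 180 = -63.67°.
Going west by 63.67° from -145.018° passes through 180° before reaching +151.312°.

Yes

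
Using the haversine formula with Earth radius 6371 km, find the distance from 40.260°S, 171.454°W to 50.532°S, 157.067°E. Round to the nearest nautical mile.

Δλ = 157.067 − -171.454 = 328.521°; wrapped into (−180°, 180°]: -31.479°.
Δφ = -50.532 − -40.260 = -10.272°.
a = sin²(Δφ/2) + cos φ₁ · cos φ₂ · sin²(Δλ/2) = 0.043708.
c = 2·atan2(√a, √(1−a)) = 0.42124 rad → d = 6371·c ≈ 2683.69 km ≈ 1449.08 nmi.

1449 nmi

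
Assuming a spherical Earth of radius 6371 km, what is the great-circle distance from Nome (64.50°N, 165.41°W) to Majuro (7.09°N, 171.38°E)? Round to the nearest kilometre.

Δλ = 171.38 − -165.41 = 336.79°; wrapped into (−180°, 180°]: -23.21°.
Δφ = 7.09 − 64.50 = -57.41°.
a = sin²(Δφ/2) + cos φ₁ · cos φ₂ · sin²(Δλ/2) = 0.247976.
c = 2·atan2(√a, √(1−a)) = 1.04252 rad → d = 6371·c ≈ 6641.88 km.

6642 km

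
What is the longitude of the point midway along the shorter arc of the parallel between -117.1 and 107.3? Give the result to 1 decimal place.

Signed shortest Δλ from -117.1° to +107.3° is -135.6°.
Midpoint longitude = -117.1° + (-135.6°)/2 = -117.1° − 67.8° = -184.9°.
Normalise into (−180°, 180°]: +175.1°.
(The naïve average (-117.1 + +107.3)/2 = -4.9° is on the wrong side of the globe.)

+175.1°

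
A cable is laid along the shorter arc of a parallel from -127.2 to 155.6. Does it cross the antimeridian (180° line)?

Naïve |155.6 − -127.2| = 282.8° > 180°, so the shorter arc goes the other way round — across 180°.
Signed shortest Δλ = ((155.6 − -127.2 + 180) mod 360) − 180 = -77.2°.
Going west by 77.2° from -127.2° passes through 180° before reaching +155.6°.

Yes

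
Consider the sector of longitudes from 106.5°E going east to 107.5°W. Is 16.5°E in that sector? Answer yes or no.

No

Band width going east from +106.5° to -107.5°: ((-107.5 − 106.5) mod 360) = 146.0°.
Offset of +16.5° east of the west edge: ((16.5 − 106.5) mod 360) = 270.0°.
270.0° > 146.0° ⇒ outside.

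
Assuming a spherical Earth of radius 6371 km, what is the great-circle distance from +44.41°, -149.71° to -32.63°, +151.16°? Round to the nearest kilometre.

Δλ = 151.16 − -149.71 = 300.87°; wrapped into (−180°, 180°]: -59.13°.
Δφ = -32.63 − 44.41 = -77.04°.
a = sin²(Δφ/2) + cos φ₁ · cos φ₂ · sin²(Δλ/2) = 0.534328.
c = 2·atan2(√a, √(1−a)) = 1.63951 rad → d = 6371·c ≈ 10445.29 km.

10445 km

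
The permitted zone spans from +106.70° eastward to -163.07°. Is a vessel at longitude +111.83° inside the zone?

Yes

Band width going east from +106.70° to -163.07°: ((-163.07 − 106.70) mod 360) = 90.23°.
Offset of +111.83° east of the west edge: ((111.83 − 106.70) mod 360) = 5.13°.
5.13° ≤ 90.23° ⇒ inside.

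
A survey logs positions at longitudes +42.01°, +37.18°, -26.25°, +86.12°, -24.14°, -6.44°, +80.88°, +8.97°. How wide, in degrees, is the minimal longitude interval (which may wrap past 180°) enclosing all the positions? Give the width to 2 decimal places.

Sort the longitudes: -26.25°, -24.14°, -6.44°, +8.97°, +37.18°, +42.01°, +80.88°, +86.12°.
Eastward gaps between consecutive values (wrapping around): 2.11°, 17.70°, 15.41°, 28.21°, 4.83°, 38.87°, 5.24°, 247.63°.
Largest gap = 247.63° ⇒ minimal covering band is its complement: 360° − 247.63° = 112.37°.
Band runs from -26.25° eastward to +86.12°.

112.37°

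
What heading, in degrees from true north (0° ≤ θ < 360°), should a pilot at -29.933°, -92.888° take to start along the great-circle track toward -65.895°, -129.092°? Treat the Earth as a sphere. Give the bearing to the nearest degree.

201°

Δλ = -129.092 − -92.888 = -36.204°.
θ = atan2( sin Δλ · cos φ₂ , cos φ₁ · sin φ₂ − sin φ₁ · cos φ₂ · cos Δλ )
  = atan2(-0.24123, -0.62660) = -158.944° → normalised to [0°, 360°): 201.056°.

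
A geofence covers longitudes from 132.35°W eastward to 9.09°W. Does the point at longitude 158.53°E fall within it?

Band width going east from -132.35° to -9.09°: ((-9.09 − -132.35) mod 360) = 123.26°.
Offset of +158.53° east of the west edge: ((158.53 − -132.35) mod 360) = 290.88°.
290.88° > 123.26° ⇒ outside.

No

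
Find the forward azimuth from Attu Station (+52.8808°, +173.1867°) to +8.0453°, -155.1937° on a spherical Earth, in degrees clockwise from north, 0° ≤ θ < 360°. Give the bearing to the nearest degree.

139°

Δλ = -155.1937 − 173.1867 = -328.3804°; wrapped into (−180°, 180°]: 31.6196°.
θ = atan2( sin Δλ · cos φ₂ , cos φ₁ · sin φ₂ − sin φ₁ · cos φ₂ · cos Δλ )
  = atan2(0.51912, -0.58787) = 138.554° → normalised to [0°, 360°): 138.554°.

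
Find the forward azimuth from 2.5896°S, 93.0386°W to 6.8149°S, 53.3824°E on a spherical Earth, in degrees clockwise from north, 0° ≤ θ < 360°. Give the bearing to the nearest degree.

106°

Δλ = 53.3824 − -93.0386 = 146.4210°.
θ = atan2( sin Δλ · cos φ₂ , cos φ₁ · sin φ₂ − sin φ₁ · cos φ₂ · cos Δλ )
  = atan2(0.54918, -0.15592) = 105.850° → normalised to [0°, 360°): 105.850°.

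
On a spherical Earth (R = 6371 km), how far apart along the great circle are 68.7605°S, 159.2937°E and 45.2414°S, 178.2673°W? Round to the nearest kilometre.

2908 km

Δλ = -178.2673 − 159.2937 = -337.5610°; wrapped into (−180°, 180°]: 22.4390°.
Δφ = -45.2414 − -68.7605 = 23.5191°.
a = sin²(Δφ/2) + cos φ₁ · cos φ₂ · sin²(Δλ/2) = 0.051193.
c = 2·atan2(√a, √(1−a)) = 0.45647 rad → d = 6371·c ≈ 2908.17 km.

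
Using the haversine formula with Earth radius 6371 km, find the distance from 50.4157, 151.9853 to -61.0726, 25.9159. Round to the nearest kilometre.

16554 km

Δλ = 25.9159 − 151.9853 = -126.0694°.
Δφ = -61.0726 − 50.4157 = -111.4883°.
a = sin²(Δφ/2) + cos φ₁ · cos φ₂ · sin²(Δλ/2) = 0.928001.
c = 2·atan2(√a, √(1−a)) = 2.59828 rad → d = 6371·c ≈ 16553.64 km.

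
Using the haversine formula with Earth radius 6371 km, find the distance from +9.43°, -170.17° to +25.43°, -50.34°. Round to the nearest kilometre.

Δλ = -50.34 − -170.17 = 119.83°.
Δφ = 25.43 − 9.43 = 16.00°.
a = sin²(Δφ/2) + cos φ₁ · cos φ₂ · sin²(Δλ/2) = 0.686403.
c = 2·atan2(√a, √(1−a)) = 1.95283 rad → d = 6371·c ≈ 12441.47 km.

12441 km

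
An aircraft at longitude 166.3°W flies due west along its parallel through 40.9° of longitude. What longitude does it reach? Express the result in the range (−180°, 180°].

Start at -166.3°; shift −40.9° → -207.2°.
-207.2° lies outside (−180°, 180°]; add 360° → +152.8°.

152.8°E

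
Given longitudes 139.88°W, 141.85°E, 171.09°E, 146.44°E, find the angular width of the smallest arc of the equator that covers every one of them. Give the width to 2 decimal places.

Sort the longitudes: -139.88°, +141.85°, +146.44°, +171.09°.
Eastward gaps between consecutive values (wrapping around): 281.73°, 4.59°, 24.65°, 49.03°.
Largest gap = 281.73° ⇒ minimal covering band is its complement: 360° − 281.73° = 78.27°.
Band runs from +141.85° eastward to -139.88°, crossing the antimeridian.

78.27°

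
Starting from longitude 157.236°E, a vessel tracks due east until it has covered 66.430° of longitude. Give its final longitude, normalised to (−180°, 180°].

Start at +157.236°; shift +66.430° → +223.666°.
+223.666° lies outside (−180°, 180°]; subtract 360° → -136.334°.

136.334°W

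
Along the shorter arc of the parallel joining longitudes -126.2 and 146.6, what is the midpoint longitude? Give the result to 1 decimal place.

Signed shortest Δλ from -126.2° to +146.6° is -87.2°.
Midpoint longitude = -126.2° + (-87.2°)/2 = -126.2° − 43.6° = -169.8°.
(The naïve average (-126.2 + +146.6)/2 = 10.2° is on the wrong side of the globe.)

-169.8°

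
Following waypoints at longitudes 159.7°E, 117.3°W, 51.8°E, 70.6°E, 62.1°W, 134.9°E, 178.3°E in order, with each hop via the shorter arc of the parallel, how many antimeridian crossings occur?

Leg 1: +159.7° → -117.3°, shortest Δλ = 83.0° (east) — crosses 180°.
Leg 2: -117.3° → +51.8°, shortest Δλ = 169.1° (east) — does not cross 180°.
Leg 3: +51.8° → +70.6°, shortest Δλ = 18.8° (east) — does not cross 180°.
Leg 4: +70.6° → -62.1°, shortest Δλ = -132.7° (west) — does not cross 180°.
Leg 5: -62.1° → +134.9°, shortest Δλ = -163.0° (west) — crosses 180°.
Leg 6: +134.9° → +178.3°, shortest Δλ = 43.4° (east) — does not cross 180°.
Total crossings: 2.

2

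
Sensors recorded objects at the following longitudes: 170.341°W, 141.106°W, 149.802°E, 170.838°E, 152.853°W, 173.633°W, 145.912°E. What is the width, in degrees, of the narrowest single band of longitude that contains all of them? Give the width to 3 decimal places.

Sort the longitudes: -173.633°, -170.341°, -152.853°, -141.106°, +145.912°, +149.802°, +170.838°.
Eastward gaps between consecutive values (wrapping around): 3.292°, 17.488°, 11.747°, 287.018°, 3.890°, 21.036°, 15.529°.
Largest gap = 287.018° ⇒ minimal covering band is its complement: 360° − 287.018° = 72.982°.
Band runs from +145.912° eastward to -141.106°, crossing the antimeridian.

72.982°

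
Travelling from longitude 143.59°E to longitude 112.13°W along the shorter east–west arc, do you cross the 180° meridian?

Yes

Naïve |-112.13 − 143.59| = 255.72° > 180°, so the shorter arc goes the other way round — across 180°.
Signed shortest Δλ = ((-112.13 − 143.59 + 180) mod 360) − 180 = 104.28°.
Going east by 104.28° from +143.59° passes through 180° before reaching -112.13°.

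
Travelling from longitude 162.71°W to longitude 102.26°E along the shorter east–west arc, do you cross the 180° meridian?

Naïve |102.26 − -162.71| = 264.97° > 180°, so the shorter arc goes the other way round — across 180°.
Signed shortest Δλ = ((102.26 − -162.71 + 180) mod 360) − 180 = -95.03°.
Going west by 95.03° from -162.71° passes through 180° before reaching +102.26°.

Yes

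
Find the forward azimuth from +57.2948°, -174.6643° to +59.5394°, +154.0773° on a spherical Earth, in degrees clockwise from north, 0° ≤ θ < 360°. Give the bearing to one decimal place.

291.0°

Δλ = 154.0773 − -174.6643 = 328.7416°; wrapped into (−180°, 180°]: -31.2584°.
θ = atan2( sin Δλ · cos φ₂ , cos φ₁ · sin φ₂ − sin φ₁ · cos φ₂ · cos Δλ )
  = atan2(-0.26305, 0.10109) = -68.979° → normalised to [0°, 360°): 291.021°.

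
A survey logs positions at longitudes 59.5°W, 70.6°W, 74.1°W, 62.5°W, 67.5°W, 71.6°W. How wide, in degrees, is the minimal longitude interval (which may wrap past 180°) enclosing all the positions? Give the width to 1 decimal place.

14.6°

Sort the longitudes: -74.1°, -71.6°, -70.6°, -67.5°, -62.5°, -59.5°.
Eastward gaps between consecutive values (wrapping around): 2.5°, 1.0°, 3.1°, 5.0°, 3.0°, 345.4°.
Largest gap = 345.4° ⇒ minimal covering band is its complement: 360° − 345.4° = 14.6°.
Band runs from -74.1° eastward to -59.5°.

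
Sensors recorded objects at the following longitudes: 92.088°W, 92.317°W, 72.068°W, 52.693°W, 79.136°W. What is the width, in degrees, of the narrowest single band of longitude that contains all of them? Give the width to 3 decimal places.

Sort the longitudes: -92.317°, -92.088°, -79.136°, -72.068°, -52.693°.
Eastward gaps between consecutive values (wrapping around): 0.229°, 12.952°, 7.068°, 19.375°, 320.376°.
Largest gap = 320.376° ⇒ minimal covering band is its complement: 360° − 320.376° = 39.624°.
Band runs from -92.317° eastward to -52.693°.

39.624°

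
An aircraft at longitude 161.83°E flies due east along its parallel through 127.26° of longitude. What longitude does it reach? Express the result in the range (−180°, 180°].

Start at +161.83°; shift +127.26° → +289.09°.
+289.09° lies outside (−180°, 180°]; subtract 360° → -70.91°.

70.91°W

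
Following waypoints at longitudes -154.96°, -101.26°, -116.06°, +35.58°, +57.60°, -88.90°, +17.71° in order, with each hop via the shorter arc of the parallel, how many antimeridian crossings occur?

0

Leg 1: -154.96° → -101.26°, shortest Δλ = 53.7° (east) — does not cross 180°.
Leg 2: -101.26° → -116.06°, shortest Δλ = -14.8° (west) — does not cross 180°.
Leg 3: -116.06° → +35.58°, shortest Δλ = 151.64° (east) — does not cross 180°.
Leg 4: +35.58° → +57.60°, shortest Δλ = 22.02° (east) — does not cross 180°.
Leg 5: +57.60° → -88.90°, shortest Δλ = -146.5° (west) — does not cross 180°.
Leg 6: -88.90° → +17.71°, shortest Δλ = 106.61° (east) — does not cross 180°.
Total crossings: 0.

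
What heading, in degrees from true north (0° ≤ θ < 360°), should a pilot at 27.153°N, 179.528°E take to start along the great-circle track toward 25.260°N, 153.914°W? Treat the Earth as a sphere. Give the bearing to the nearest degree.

Δλ = -153.914 − 179.528 = -333.442°; wrapped into (−180°, 180°]: 26.558°.
θ = atan2( sin Δλ · cos φ₂ , cos φ₁ · sin φ₂ − sin φ₁ · cos φ₂ · cos Δλ )
  = atan2(0.40435, 0.01052) = 88.510° → normalised to [0°, 360°): 88.510°.

89°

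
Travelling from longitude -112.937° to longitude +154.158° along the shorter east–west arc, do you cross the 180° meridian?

Yes

Naïve |154.158 − -112.937| = 267.095° > 180°, so the shorter arc goes the other way round — across 180°.
Signed shortest Δλ = ((154.158 − -112.937 + 180) mod 360) − 180 = -92.905°.
Going west by 92.905° from -112.937° passes through 180° before reaching +154.158°.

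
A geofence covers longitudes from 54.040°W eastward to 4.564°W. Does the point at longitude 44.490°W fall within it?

Band width going east from -54.040° to -4.564°: ((-4.564 − -54.040) mod 360) = 49.476°.
Offset of -44.490° east of the west edge: ((-44.490 − -54.040) mod 360) = 9.550°.
9.550° ≤ 49.476° ⇒ inside.

Yes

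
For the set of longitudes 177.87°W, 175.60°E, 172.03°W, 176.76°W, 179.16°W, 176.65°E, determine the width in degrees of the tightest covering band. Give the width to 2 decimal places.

Sort the longitudes: -179.16°, -177.87°, -176.76°, -172.03°, +175.60°, +176.65°.
Eastward gaps between consecutive values (wrapping around): 1.29°, 1.11°, 4.73°, 347.63°, 1.05°, 4.19°.
Largest gap = 347.63° ⇒ minimal covering band is its complement: 360° − 347.63° = 12.37°.
Band runs from +175.60° eastward to -172.03°, crossing the antimeridian.

12.37°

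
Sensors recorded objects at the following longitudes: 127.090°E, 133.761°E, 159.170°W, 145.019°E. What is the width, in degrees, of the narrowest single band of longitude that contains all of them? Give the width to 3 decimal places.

73.740°

Sort the longitudes: -159.170°, +127.090°, +133.761°, +145.019°.
Eastward gaps between consecutive values (wrapping around): 286.260°, 6.671°, 11.258°, 55.811°.
Largest gap = 286.260° ⇒ minimal covering band is its complement: 360° − 286.260° = 73.740°.
Band runs from +127.090° eastward to -159.170°, crossing the antimeridian.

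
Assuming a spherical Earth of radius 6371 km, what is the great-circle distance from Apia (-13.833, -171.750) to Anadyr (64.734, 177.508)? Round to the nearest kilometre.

Δλ = 177.508 − -171.750 = 349.258°; wrapped into (−180°, 180°]: -10.742°.
Δφ = 64.734 − -13.833 = 78.567°.
a = sin²(Δφ/2) + cos φ₁ · cos φ₂ · sin²(Δλ/2) = 0.404520.
c = 2·atan2(√a, √(1−a)) = 1.37866 rad → d = 6371·c ≈ 8783.42 km.

8783 km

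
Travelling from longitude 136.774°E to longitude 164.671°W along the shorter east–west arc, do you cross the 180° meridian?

Yes

Naïve |-164.671 − 136.774| = 301.445° > 180°, so the shorter arc goes the other way round — across 180°.
Signed shortest Δλ = ((-164.671 − 136.774 + 180) mod 360) − 180 = 58.555°.
Going east by 58.555° from +136.774° passes through 180° before reaching -164.671°.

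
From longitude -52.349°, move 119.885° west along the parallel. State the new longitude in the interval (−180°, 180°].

Start at -52.349°; shift −119.885° → -172.234°.
-172.234° already lies in (−180°, 180°].

-172.234°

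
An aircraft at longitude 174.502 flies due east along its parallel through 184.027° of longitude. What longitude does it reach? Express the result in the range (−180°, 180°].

Start at +174.502°; shift +184.027° → +358.529°.
+358.529° lies outside (−180°, 180°]; subtract 360° → -1.471°.

-1.471°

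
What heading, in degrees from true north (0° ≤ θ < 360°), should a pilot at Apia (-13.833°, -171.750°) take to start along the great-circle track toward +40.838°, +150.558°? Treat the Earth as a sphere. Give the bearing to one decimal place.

329.3°

Δλ = 150.558 − -171.750 = 322.308°; wrapped into (−180°, 180°]: -37.692°.
θ = atan2( sin Δλ · cos φ₂ , cos φ₁ · sin φ₂ − sin φ₁ · cos φ₂ · cos Δλ )
  = atan2(-0.46257, 0.77810) = -30.731° → normalised to [0°, 360°): 329.269°.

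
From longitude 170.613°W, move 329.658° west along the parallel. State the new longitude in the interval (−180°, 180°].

140.271°W

Start at -170.613°; shift −329.658° → -500.271°.
-500.271° lies outside (−180°, 180°]; add 360° → -140.271°.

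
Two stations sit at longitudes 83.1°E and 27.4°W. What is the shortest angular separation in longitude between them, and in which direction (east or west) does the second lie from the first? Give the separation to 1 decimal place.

110.5° west

Raw difference: -27.4 − 83.1 = -110.5°.
Normalise into (−180°, 180°]: -110.5° stays -110.5°.
Negative ⇒ the second point lies to the west; separation 110.5°.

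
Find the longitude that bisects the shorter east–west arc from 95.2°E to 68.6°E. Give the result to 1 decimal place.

81.9°E

Signed shortest Δλ from +95.2° to +68.6° is -26.6°.
Midpoint longitude = +95.2° + (-26.6°)/2 = +95.2° − 13.3° = +81.9°.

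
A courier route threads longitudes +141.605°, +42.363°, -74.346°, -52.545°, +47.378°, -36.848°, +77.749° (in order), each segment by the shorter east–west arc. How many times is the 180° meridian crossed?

0

Leg 1: +141.605° → +42.363°, shortest Δλ = -99.242° (west) — does not cross 180°.
Leg 2: +42.363° → -74.346°, shortest Δλ = -116.709° (west) — does not cross 180°.
Leg 3: -74.346° → -52.545°, shortest Δλ = 21.801° (east) — does not cross 180°.
Leg 4: -52.545° → +47.378°, shortest Δλ = 99.923° (east) — does not cross 180°.
Leg 5: +47.378° → -36.848°, shortest Δλ = -84.226° (west) — does not cross 180°.
Leg 6: -36.848° → +77.749°, shortest Δλ = 114.597° (east) — does not cross 180°.
Total crossings: 0.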